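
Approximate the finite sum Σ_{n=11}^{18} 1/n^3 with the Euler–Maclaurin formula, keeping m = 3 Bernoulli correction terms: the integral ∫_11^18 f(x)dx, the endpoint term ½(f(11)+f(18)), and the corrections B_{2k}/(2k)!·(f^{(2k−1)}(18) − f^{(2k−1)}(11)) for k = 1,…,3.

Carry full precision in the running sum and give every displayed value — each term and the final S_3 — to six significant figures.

∫_11^18 1/x^3 dx evaluates to 0.00258902.
Boundary: ½(f(11) + f(18)) = ½(0.000751315 + 0.000171468) = 0.000461391.
Running total after boundary: 0.00305041.
k=1: B_{2}/(2)! × [f^{(1)}(18) − f^{(1)}(11)] = 1/12 × (-2.85780e-05 − (-0.000204904)) = 1.46938e-05.
After k=1: 0.00306511.
k=2: B_{4}/(4)! × [f^{(3)}(18) − f^{(3)}(11)] = −1/720 × (-1.76407e-06 − (-3.38684e-05)) = -4.45894e-08.
After k=2: 0.00306506.
k=3: B_{6}/(6)! × [f^{(5)}(18) − f^{(5)}(11)] = 1/30240 × (-2.28676e-07 − (-1.17560e-05)) = 3.81194e-10.

S_3 ≈ 0.00306506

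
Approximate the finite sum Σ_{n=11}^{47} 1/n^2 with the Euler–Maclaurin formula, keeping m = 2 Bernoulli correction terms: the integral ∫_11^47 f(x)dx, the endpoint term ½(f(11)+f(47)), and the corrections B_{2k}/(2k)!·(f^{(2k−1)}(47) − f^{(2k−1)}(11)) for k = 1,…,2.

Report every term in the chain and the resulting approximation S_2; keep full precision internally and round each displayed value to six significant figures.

The integral term ∫_11^47 1/x^2 dx = 0.0696325.
Boundary: ½(f(11) + f(47)) = ½(0.00826446 + 0.000452694) = 0.00435858.
Integral + boundary = 0.0739911.
Order-1 term: 1/12 · (-1.92636e-05 − (-0.00150263)) = 0.000123614.
Partial sum through k=1: 0.0741147.
Order-2 term: −1/720 · (-1.04646e-07 − (-0.000149021)) = -2.06828e-07.

S_2 ≈ 0.0741145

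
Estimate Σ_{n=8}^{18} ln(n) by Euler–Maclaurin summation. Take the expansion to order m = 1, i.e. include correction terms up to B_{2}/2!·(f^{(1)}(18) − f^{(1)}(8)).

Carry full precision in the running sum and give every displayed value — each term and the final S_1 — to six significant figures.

S_1 ≈ 27.8703

∫_8^18 ln(x) dx evaluates to 25.3912.
½[f(8) + f(18)] = ½[2.07944 + 2.89037] = 2.48491.
Integral + boundary = 27.8761.
Correction k=1: B_{2}/2! · (f^{(1)}(18) − f^{(1)}(8)) = 1/12 · (0.0555556 − 0.125000) = -0.00578704.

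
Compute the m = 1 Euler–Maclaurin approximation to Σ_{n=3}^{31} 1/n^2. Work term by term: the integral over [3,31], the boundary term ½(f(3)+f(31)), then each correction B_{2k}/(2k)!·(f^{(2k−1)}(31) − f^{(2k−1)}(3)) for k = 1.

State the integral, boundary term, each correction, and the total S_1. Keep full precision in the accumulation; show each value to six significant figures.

The integral term ∫_3^31 1/x^2 dx = 0.301075.
Endpoint term: (f(3) + f(31))/2 = (0.111111 + 0.00104058)/2 = 0.0560758.
Integral + boundary = 0.357151.
Order-1 term: 1/12 · (-6.71344e-05 − (-0.0740741)) = 0.00616724.

S_1 ≈ 0.363318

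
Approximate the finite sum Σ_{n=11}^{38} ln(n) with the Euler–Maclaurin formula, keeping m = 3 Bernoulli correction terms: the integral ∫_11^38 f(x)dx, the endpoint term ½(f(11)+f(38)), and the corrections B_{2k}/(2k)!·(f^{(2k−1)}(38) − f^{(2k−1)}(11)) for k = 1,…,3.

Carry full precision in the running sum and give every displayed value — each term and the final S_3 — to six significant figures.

S_3 ≈ 87.8638

Integral: ∫_11^38 ln(x) dx = 84.8514.
Boundary: ½(f(11) + f(38)) = ½(2.39790 + 3.63759) = 3.01774.
Running total after boundary: 87.8692.
Order-1 term: 1/12 · (0.0263158 − 0.0909091) = -0.00538278.
After k=1: 87.8638.
Order-2 term: −1/720 · (3.64485e-05 − 0.00150263) = 2.03636e-06.
After k=2: 87.8638.
Order-3 term: 1/30240 · (3.02896e-07 − 0.000149021) = -4.91793e-09.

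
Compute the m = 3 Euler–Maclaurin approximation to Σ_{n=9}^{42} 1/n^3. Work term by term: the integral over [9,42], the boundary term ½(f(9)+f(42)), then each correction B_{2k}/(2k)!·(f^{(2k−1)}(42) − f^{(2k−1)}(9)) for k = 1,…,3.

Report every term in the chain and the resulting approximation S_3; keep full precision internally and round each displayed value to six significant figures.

Integral: ∫_9^42 1/x^3 dx = 0.00588939.
½[f(9) + f(42)] = ½[0.00137174 + 1.34975e-05] = 0.000692620.
So far: 0.00658201.
Correction k=1: B_{2}/2! · (f^{(1)}(42) − f^{(1)}(9)) = 1/12 · (-9.64104e-07 − (-0.000457247)) = 3.80236e-05.
Running total after k=1: 0.00662004.
Correction k=2: B_{4}/4! · (f^{(3)}(42) − f^{(3)}(9)) = −1/720 · (-1.09309e-08 − (-0.000112901)) = -1.56791e-07.
Running total after k=2: 0.00661988.
Correction k=3: B_{6}/6! · (f^{(5)}(42) − f^{(5)}(9)) = 1/30240 · (-2.60259e-10 − (-5.85410e-05)) = 1.93587e-09.

S_3 ≈ 0.00661988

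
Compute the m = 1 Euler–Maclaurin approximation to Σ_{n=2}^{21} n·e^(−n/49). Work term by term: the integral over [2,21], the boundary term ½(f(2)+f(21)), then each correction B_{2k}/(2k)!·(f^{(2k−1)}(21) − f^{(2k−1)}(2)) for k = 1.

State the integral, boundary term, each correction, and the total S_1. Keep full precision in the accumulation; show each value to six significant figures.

∫_2^21 x·e^(−x/49) dx evaluates to 164.618.
Boundary: ½(f(2) + f(21)) = ½(1.92001 + 13.6802) = 7.80012.
Running total after boundary: 172.418.
k=1: B_{2}/(2)! × [f^{(1)}(21) − f^{(1)}(2)] = 1/12 × (0.372251 − 0.920822) = -0.0457142.

S_1 ≈ 172.372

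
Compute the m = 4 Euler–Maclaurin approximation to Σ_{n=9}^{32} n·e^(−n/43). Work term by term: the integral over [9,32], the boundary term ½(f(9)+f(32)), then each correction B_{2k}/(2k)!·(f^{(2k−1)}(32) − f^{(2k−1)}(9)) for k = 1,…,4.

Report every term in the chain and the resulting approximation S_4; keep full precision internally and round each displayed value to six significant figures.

S_4 ≈ 292.675

∫_9^32 x·e^(−x/43) dx evaluates to 281.467.
Endpoint term: (f(9) + f(32))/2 = (7.30035 + 15.2039)/2 = 11.2521.
So far: 292.719.
k=1: B_{2}/(2)! × [f^{(1)}(32) − f^{(1)}(9)] = 1/12 × (0.121543 − 0.641374) = -0.0433193.
Running total after k=1: 292.675.
k=2: B_{4}/(4)! × [f^{(3)}(32) − f^{(3)}(9)] = −1/720 × (0.000579656 − 0.00122427) = 8.95296e-07.
Running total after k=2: 292.675.
k=3: B_{6}/(6)! × [f^{(5)}(32) − f^{(5)}(9)] = 1/30240 × (5.91443e-07 − 1.13665e-06) = -1.80293e-11.
Running total after k=3: 292.675.
k=4: B_{8}/(8)! × [f^{(7)}(32) − f^{(7)}(9)] = −1/1209600 × (4.70194e-10 − 8.71374e-10) = 3.31664e-16.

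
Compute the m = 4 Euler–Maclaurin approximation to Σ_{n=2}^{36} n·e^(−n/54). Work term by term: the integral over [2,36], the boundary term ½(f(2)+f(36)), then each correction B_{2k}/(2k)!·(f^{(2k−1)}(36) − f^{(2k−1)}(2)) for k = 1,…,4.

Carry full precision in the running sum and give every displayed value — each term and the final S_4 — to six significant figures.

S_4 ≈ 428.984

Integral: ∫_2^36 x·e^(−x/54) dx = 418.842.
½[f(2) + f(36)] = ½[1.92728 + 18.4830] = 10.2051.
Running total after boundary: 429.047.
k=1: B_{2}/(2)! × [f^{(1)}(36) − f^{(1)}(2)] = 1/12 × (0.171139 − 0.927950) = -0.0630676.
Running total after k=1: 428.984.
k=2: B_{4}/(4)! × [f^{(3)}(36) − f^{(3)}(2)] = −1/720 × (0.000410828 − 0.000979160) = 7.89351e-07.
Running total after k=2: 428.984.
k=3: B_{6}/(6)! × [f^{(5)}(36) − f^{(5)}(2)] = 1/30240 × (2.61648e-07 − 5.62446e-07) = -9.94703e-12.
Running total after k=3: 428.984.
k=4: B_{8}/(8)! × [f^{(7)}(36) − f^{(7)}(2)] = −1/1209600 × (1.31141e-10 − 2.70612e-10) = 1.15303e-16.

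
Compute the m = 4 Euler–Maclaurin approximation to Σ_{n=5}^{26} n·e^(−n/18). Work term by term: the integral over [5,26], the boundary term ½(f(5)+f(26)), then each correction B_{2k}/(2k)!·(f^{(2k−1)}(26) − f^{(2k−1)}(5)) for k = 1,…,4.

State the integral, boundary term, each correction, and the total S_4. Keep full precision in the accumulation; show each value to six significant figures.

S_4 ≈ 131.682

∫_5^26 x·e^(−x/18) dx evaluates to 126.776.
½[f(5) + f(26)] = ½[3.78733 + 6.13280] = 4.96006.
So far: 131.736.
Order-1 term: 1/12 · (-0.104834 − 0.547058) = -0.0543244.
Partial sum through k=1: 131.682.
Order-2 term: −1/720 · (0.00113247 − 0.00636416) = 7.26624e-06.
Partial sum through k=2: 131.682.
Order-3 term: 1/30240 · (7.98920e-06 − 3.40737e-05) = -8.62582e-10.
Partial sum through k=3: 131.682.
Order-4 term: −1/1209600 · (3.85282e-08 − 1.49706e-07) = 9.19133e-14.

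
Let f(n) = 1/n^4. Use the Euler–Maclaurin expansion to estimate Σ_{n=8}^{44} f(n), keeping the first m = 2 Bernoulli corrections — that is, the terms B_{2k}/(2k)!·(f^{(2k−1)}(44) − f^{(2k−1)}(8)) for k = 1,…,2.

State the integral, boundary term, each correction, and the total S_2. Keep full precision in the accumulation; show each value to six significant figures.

∫_8^44 1/x^4 dx evaluates to 0.000647129.
Endpoint term: (f(8) + f(44))/2 = (0.000244141 + 2.66802e-07)/2 = 0.000122204.
Integral + boundary = 0.000769332.
Correction k=1: B_{2}/2! · (f^{(1)}(44) − f^{(1)}(8)) = 1/12 · (-2.42547e-08 − (-0.000122070)) = 1.01705e-05.
Running total after k=1: 0.000779503.
Correction k=2: B_{4}/4! · (f^{(3)}(44) − f^{(3)}(8)) = −1/720 · (-3.75848e-10 − (-5.72205e-05)) = -7.94723e-08.

S_2 ≈ 0.000779423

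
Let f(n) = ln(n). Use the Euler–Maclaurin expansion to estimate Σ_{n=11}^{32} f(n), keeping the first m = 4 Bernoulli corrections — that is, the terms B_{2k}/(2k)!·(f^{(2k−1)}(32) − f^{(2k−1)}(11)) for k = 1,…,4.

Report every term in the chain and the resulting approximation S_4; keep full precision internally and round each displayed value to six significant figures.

Integral: ∫_11^32 ln(x) dx = 63.5267.
Endpoint term: (f(11) + f(32))/2 = (2.39790 + 3.46574)/2 = 2.93182.
So far: 66.4585.
Correction k=1: B_{2}/2! · (f^{(1)}(32) − f^{(1)}(11)) = 1/12 · (0.0312500 − 0.0909091) = -0.00497159.
Partial sum through k=1: 66.4535.
Correction k=2: B_{4}/4! · (f^{(3)}(32) − f^{(3)}(11)) = −1/720 · (6.10352e-05 − 0.00150263) = 2.00221e-06.
Partial sum through k=2: 66.4535.
Correction k=3: B_{6}/6! · (f^{(5)}(32) − f^{(5)}(11)) = 1/30240 · (7.15256e-07 − 0.000149021) = -4.90429e-09.
Partial sum through k=3: 66.4535.
Correction k=4: B_{8}/8! · (f^{(7)}(32) − f^{(7)}(11)) = −1/1209600 · (2.09548e-08 − 3.69474e-05) = 3.05278e-11.

S_4 ≈ 66.4535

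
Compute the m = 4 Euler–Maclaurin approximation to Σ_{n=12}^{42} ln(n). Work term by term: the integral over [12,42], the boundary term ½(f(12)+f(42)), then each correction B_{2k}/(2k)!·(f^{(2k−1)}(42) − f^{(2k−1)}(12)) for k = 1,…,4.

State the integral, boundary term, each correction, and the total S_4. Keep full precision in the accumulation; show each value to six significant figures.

Integral: ∫_12^42 ln(x) dx = 97.1632.
½[f(12) + f(42)] = ½[2.48491 + 3.73767] = 3.11129.
Running total after boundary: 100.275.
k=1: B_{2}/(2)! × [f^{(1)}(42) − f^{(1)}(12)] = 1/12 × (0.0238095 − 0.0833333) = -0.00496032.
Running total after k=1: 100.270.
k=2: B_{4}/(4)! × [f^{(3)}(42) − f^{(3)}(12)] = −1/720 × (2.69949e-05 − 0.00115741) = 1.57002e-06.
Running total after k=2: 100.270.
k=3: B_{6}/(6)! × [f^{(5)}(42) − f^{(5)}(12)] = 1/30240 × (1.83639e-07 − 9.64506e-05) = -3.18343e-09.
Running total after k=3: 100.270.
k=4: B_{8}/(8)! × [f^{(7)}(42) − f^{(7)}(12)] = −1/1209600 × (3.12311e-09 − 2.00939e-05) = 1.66094e-11.

S_4 ≈ 100.270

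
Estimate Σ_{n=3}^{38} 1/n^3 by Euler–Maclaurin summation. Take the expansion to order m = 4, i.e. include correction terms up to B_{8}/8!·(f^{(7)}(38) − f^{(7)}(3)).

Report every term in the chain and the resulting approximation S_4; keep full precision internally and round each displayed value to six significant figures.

S_4 ≈ 0.0767191

The integral term ∫_3^38 1/x^3 dx = 0.0552093.
Boundary: ½(f(3) + f(38)) = ½(0.0370370 + 1.82242e-05) = 0.0185276.
Running total after boundary: 0.0737369.
Order-1 term: 1/12 · (-1.43876e-06 − (-0.0370370)) = 0.00308630.
Partial sum through k=1: 0.0768232.
Order-2 term: −1/720 · (-1.99274e-08 − (-0.0823045)) = -0.000114312.
Partial sum through k=2: 0.0767089.
Order-3 term: 1/30240 · (-5.79605e-10 − (-0.384088)) = 1.27013e-05.
Partial sum through k=3: 0.0767216.
Order-4 term: −1/1209600 · (-2.88999e-11 − (-3.07270)) = -2.54026e-06.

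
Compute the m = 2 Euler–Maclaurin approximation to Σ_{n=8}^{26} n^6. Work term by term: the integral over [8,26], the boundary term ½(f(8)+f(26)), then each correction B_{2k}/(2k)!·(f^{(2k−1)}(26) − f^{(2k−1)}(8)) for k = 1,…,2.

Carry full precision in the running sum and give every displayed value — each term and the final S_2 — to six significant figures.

The integral term ∫_8^26 x^6 dx = 1.14710e+09.
Boundary: ½(f(8) + f(26)) = ½(262144 + 3.08916e+08) = 1.54589e+08.
So far: 1.30169e+09.
k=1: B_{2}/(2)! × [f^{(1)}(26) − f^{(1)}(8)] = 1/12 × (7.12883e+07 − 196608) = 5.92430e+06.
After k=1: 1.30762e+09.
k=2: B_{4}/(4)! × [f^{(3)}(26) − f^{(3)}(8)] = −1/720 × (2.10912e+06 − 61440.0) = -2844.00.

S_2 ≈ 1.30761e+09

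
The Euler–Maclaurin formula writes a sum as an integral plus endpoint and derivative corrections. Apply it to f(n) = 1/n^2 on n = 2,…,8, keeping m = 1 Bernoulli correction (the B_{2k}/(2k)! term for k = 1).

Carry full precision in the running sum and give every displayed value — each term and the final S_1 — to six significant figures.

S_1 ≈ 0.528320

The integral term ∫_2^8 1/x^2 dx = 0.375000.
½[f(2) + f(8)] = ½[0.250000 + 0.0156250] = 0.132812.
Running total after boundary: 0.507812.
Correction k=1: B_{2}/2! · (f^{(1)}(8) − f^{(1)}(2)) = 1/12 · (-0.00390625 − (-0.250000)) = 0.0205078.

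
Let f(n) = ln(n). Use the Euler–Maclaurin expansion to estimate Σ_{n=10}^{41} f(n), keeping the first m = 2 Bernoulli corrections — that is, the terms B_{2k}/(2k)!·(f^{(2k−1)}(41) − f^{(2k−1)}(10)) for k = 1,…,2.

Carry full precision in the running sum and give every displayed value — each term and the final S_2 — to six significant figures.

The integral term ∫_10^41 ln(x) dx = 98.2306.
Boundary: ½(f(10) + f(41)) = ½(2.30259 + 3.71357) = 3.00808.
Running total after boundary: 101.239.
Order-1 term: 1/12 · (0.0243902 − 0.100000) = -0.00630081.
Running total after k=1: 101.232.
Order-2 term: −1/720 · (2.90187e-05 − 0.00200000) = 2.73747e-06.

S_2 ≈ 101.232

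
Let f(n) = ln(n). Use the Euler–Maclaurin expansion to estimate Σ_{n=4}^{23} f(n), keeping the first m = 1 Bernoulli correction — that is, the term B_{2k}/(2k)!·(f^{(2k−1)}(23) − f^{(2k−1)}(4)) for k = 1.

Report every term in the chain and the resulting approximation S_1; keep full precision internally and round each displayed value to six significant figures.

∫_4^23 ln(x) dx evaluates to 47.5712.
½[f(4) + f(23)] = ½[1.38629 + 3.13549] = 2.26089.
Running total after boundary: 49.8321.
Correction k=1: B_{2}/2! · (f^{(1)}(23) − f^{(1)}(4)) = 1/12 · (0.0434783 − 0.250000) = -0.0172101.

S_1 ≈ 49.8149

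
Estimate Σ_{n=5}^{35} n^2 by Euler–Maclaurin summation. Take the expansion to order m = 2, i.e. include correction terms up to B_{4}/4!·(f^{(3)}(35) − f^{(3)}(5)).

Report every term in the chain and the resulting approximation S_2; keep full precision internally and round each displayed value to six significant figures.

∫_5^35 x^2 dx evaluates to 14250.0.
Endpoint term: (f(5) + f(35))/2 = (25.0000 + 1225.00)/2 = 625.000.
Integral + boundary = 14875.0.
k=1: B_{2}/(2)! × [f^{(1)}(35) − f^{(1)}(5)] = 1/12 × (70.0000 − 10.0000) = 5.00000.
After k=1: 14880.0.
k=2: B_{4}/(4)! × [f^{(3)}(35) − f^{(3)}(5)] = −1/720 × (0.00000 − 0.00000) = 0.00000.

S_2 ≈ 14880.0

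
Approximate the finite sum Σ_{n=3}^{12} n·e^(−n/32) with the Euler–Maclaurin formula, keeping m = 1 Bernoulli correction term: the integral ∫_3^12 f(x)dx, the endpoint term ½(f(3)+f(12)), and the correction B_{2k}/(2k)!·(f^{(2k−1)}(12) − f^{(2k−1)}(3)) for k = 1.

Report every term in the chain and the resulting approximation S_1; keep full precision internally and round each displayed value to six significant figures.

The integral term ∫_3^12 x·e^(−x/32) dx = 52.0683.
½[f(3) + f(12)] = ½[2.73153 + 8.24747] = 5.48950.
Running total after boundary: 57.5578.
Order-1 term: 1/12 · (0.429556 − 0.825150) = -0.0329662.

S_1 ≈ 57.5248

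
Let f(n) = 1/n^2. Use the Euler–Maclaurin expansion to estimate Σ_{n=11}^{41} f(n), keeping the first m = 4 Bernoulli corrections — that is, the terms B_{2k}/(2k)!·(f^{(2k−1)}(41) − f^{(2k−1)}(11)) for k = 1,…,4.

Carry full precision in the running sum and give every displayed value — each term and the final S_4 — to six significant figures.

Integral: ∫_11^41 1/x^2 dx = 0.0665188.
Endpoint term: (f(11) + f(41))/2 = (0.00826446 + 0.000594884)/2 = 0.00442967.
Running total after boundary: 0.0709485.
Correction k=1: B_{2}/2! · (f^{(1)}(41) − f^{(1)}(11)) = 1/12 · (-2.90187e-05 − (-0.00150263)) = 0.000122801.
Partial sum through k=1: 0.0710713.
Correction k=2: B_{4}/4! · (f^{(3)}(41) − f^{(3)}(11)) = −1/720 · (-2.07153e-07 − (-0.000149021)) = -2.06686e-07.
Partial sum through k=2: 0.0710711.
Correction k=3: B_{6}/6! · (f^{(5)}(41) − f^{(5)}(11)) = 1/30240 · (-3.69697e-09 − (-3.69474e-05)) = 1.22168e-09.
Partial sum through k=3: 0.0710711.
Correction k=4: B_{8}/8! · (f^{(7)}(41) − f^{(7)}(11)) = −1/1209600 · (-1.23159e-10 − (-1.70996e-05)) = -1.41365e-11.

S_4 ≈ 0.0710711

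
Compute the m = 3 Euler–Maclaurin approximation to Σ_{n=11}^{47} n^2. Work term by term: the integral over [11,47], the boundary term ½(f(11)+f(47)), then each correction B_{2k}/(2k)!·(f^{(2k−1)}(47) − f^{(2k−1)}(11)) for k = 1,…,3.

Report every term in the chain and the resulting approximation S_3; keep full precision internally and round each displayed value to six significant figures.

S_3 ≈ 35335.0

∫_11^47 x^2 dx evaluates to 34164.0.
Endpoint term: (f(11) + f(47))/2 = (121.000 + 2209.00)/2 = 1165.00.
Running total after boundary: 35329.0.
k=1: B_{2}/(2)! × [f^{(1)}(47) − f^{(1)}(11)] = 1/12 × (94.0000 − 22.0000) = 6.00000.
Running total after k=1: 35335.0.
k=2: B_{4}/(4)! × [f^{(3)}(47) − f^{(3)}(11)] = −1/720 × (0.00000 − 0.00000) = 0.00000.
Running total after k=2: 35335.0.
k=3: B_{6}/(6)! × [f^{(5)}(47) − f^{(5)}(11)] = 1/30240 × (0.00000 − 0.00000) = 0.00000.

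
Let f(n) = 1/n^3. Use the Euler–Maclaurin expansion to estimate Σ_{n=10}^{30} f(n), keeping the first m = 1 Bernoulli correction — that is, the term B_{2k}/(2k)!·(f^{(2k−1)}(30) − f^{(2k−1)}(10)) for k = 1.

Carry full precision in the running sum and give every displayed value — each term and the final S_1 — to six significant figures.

S_1 ≈ 0.00498765

The integral term ∫_10^30 1/x^3 dx = 0.00444444.
Boundary: ½(f(10) + f(30)) = ½(0.00100000 + 3.70370e-05) = 0.000518519.
Running total after boundary: 0.00496296.
Correction k=1: B_{2}/2! · (f^{(1)}(30) − f^{(1)}(10)) = 1/12 · (-3.70370e-06 − (-0.000300000)) = 2.46914e-05.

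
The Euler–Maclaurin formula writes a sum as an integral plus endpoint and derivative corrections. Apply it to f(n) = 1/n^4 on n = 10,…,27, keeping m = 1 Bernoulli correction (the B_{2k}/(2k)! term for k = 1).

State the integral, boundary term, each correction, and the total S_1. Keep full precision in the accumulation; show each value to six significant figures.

The integral term ∫_10^27 1/x^4 dx = 0.000316398.
Endpoint term: (f(10) + f(27))/2 = (0.000100000 + 1.88168e-06)/2 = 5.09408e-05.
Integral + boundary = 0.000367339.
k=1: B_{2}/(2)! × [f^{(1)}(27) − f^{(1)}(10)] = 1/12 × (-2.78767e-07 − (-4.00000e-05)) = 3.31010e-06.

S_1 ≈ 0.000370649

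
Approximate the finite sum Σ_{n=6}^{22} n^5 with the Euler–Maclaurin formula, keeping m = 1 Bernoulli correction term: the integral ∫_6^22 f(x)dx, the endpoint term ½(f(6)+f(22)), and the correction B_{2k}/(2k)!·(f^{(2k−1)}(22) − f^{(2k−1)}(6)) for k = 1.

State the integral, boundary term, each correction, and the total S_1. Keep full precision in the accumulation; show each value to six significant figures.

S_1 ≈ 2.15666e+07

Integral: ∫_6^22 x^5 dx = 1.88889e+07.
Endpoint term: (f(6) + f(22))/2 = (7776.00 + 5.15363e+06)/2 = 2.58070e+06.
Running total after boundary: 2.14696e+07.
Order-1 term: 1/12 · (1.17128e+06 − 6480.00) = 97066.7.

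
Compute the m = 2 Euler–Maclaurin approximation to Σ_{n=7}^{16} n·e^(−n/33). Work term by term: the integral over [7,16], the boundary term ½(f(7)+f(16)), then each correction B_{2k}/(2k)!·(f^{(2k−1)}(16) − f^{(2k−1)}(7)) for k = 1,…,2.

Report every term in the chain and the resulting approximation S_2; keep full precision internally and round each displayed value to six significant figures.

The integral term ∫_7^16 x·e^(−x/33) dx = 71.9707.
Endpoint term: (f(7) + f(16))/2 = (5.66207 + 9.85265)/2 = 7.75736.
Running total after boundary: 79.7281.
Order-1 term: 1/12 · (0.317225 − 0.637289) = -0.0266720.
After k=1: 79.7014.
Order-2 term: −1/720 · (0.00142223 − 0.00207073) = 9.00694e-07.

S_2 ≈ 79.7014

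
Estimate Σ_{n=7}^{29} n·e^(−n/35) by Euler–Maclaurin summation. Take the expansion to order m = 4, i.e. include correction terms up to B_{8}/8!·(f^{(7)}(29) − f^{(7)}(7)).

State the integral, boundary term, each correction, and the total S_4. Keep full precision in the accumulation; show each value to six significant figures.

S_4 ≈ 234.536

The integral term ∫_7^29 x·e^(−x/35) dx = 225.387.
½[f(7) + f(29)] = ½[5.73112 + 12.6635] = 9.19731.
So far: 234.585.
Order-1 term: 1/12 · (0.0748582 − 0.654985) = -0.0483439.
After k=1: 234.536.
Order-2 term: −1/720 · (0.000774044 − 0.00187138) = 1.52408e-06.
After k=2: 234.536.
Order-3 term: 1/30240 · (1.21386e-06 − 2.61885e-06) = -4.64612e-11.
After k=3: 234.536.
Order-4 term: −1/1209600 · (1.46600e-09 − 3.02860e-09) = 1.29183e-15.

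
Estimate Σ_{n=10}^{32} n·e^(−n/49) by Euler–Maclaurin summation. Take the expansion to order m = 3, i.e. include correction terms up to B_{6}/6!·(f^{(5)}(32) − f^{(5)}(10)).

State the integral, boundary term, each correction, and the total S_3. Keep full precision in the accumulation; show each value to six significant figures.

∫_10^32 x·e^(−x/49) dx evaluates to 291.643.
½[f(10) + f(32)] = ½[8.15396 + 16.6544] = 12.4042.
Integral + boundary = 304.047.
Order-1 term: 1/12 · (0.180564 − 0.648988) = -0.0390353.
Partial sum through k=1: 304.008.
Order-2 term: −1/720 · (0.000508732 − 0.000949513) = 6.12196e-07.
Partial sum through k=2: 304.008.
Order-3 term: 1/30240 · (3.92445e-07 − 6.78353e-07) = -9.45465e-12.

S_3 ≈ 304.008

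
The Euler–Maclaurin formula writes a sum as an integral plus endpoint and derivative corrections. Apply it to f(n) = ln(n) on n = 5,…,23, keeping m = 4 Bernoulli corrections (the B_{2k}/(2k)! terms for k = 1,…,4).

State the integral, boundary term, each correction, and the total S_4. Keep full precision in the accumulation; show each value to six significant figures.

Integral: ∫_5^23 ln(x) dx = 46.0692.
Boundary: ½(f(5) + f(23)) = ½(1.60944 + 3.13549) = 2.37247.
Running total after boundary: 48.4416.
Correction k=1: B_{2}/2! · (f^{(1)}(23) − f^{(1)}(5)) = 1/12 · (0.0434783 − 0.200000) = -0.0130435.
Partial sum through k=1: 48.4286.
Correction k=2: B_{4}/4! · (f^{(3)}(23) − f^{(3)}(5)) = −1/720 · (0.000164379 − 0.0160000) = 2.19939e-05.
Partial sum through k=2: 48.4286.
Correction k=3: B_{6}/6! · (f^{(5)}(23) − f^{(5)}(5)) = 1/30240 · (3.72883e-06 − 0.00768000) = -2.53845e-07.
Partial sum through k=3: 48.4286.
Correction k=4: B_{8}/8! · (f^{(7)}(23) − f^{(7)}(5)) = −1/1209600 · (2.11465e-07 − 0.00921600) = 7.61887e-09.

S_4 ≈ 48.4286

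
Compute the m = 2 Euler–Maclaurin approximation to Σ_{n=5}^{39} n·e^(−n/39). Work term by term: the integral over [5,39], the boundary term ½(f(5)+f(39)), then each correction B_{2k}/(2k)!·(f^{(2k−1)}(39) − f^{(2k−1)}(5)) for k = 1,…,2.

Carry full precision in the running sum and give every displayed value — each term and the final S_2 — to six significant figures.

S_2 ≈ 399.738

∫_5^39 x·e^(−x/39) dx evaluates to 390.429.
Boundary: ½(f(5) + f(39)) = ½(4.39836 + 14.3473) = 9.37283.
Integral + boundary = 399.802.
k=1: B_{2}/(2)! × [f^{(1)}(39) − f^{(1)}(5)] = 1/12 × (0.00000 − 0.766894) = -0.0639079.
Partial sum through k=1: 399.738.
k=2: B_{4}/(4)! × [f^{(3)}(39) − f^{(3)}(5)] = −1/720 × (0.000483734 − 0.00166091) = 1.63496e-06.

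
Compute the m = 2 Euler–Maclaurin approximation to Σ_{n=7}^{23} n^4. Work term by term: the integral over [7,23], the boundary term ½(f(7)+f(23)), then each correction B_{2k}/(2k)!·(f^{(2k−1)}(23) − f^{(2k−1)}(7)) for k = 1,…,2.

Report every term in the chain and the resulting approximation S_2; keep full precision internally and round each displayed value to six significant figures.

S_2 ≈ 1.42897e+06

The integral term ∫_7^23 x^4 dx = 1.28391e+06.
Boundary: ½(f(7) + f(23)) = ½(2401.00 + 279841) = 141121.
Integral + boundary = 1.42503e+06.
Order-1 term: 1/12 · (48668.0 − 1372.00) = 3941.33.
After k=1: 1.42897e+06.
Order-2 term: −1/720 · (552.000 − 168.000) = -0.533333.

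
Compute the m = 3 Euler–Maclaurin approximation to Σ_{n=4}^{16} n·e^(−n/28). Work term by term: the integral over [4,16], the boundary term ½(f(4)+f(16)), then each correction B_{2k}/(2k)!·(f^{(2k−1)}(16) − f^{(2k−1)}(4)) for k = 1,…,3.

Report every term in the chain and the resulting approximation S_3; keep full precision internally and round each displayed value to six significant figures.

S_3 ≈ 87.1996

Integral: ∫_4^16 x·e^(−x/28) dx = 80.9899.
Endpoint term: (f(4) + f(16))/2 = (3.46751 + 9.03549)/2 = 6.25150.
Running total after boundary: 87.2414.
Correction k=1: B_{2}/2! · (f^{(1)}(16) − f^{(1)}(4)) = 1/12 · (0.242022 − 0.743038) = -0.0417513.
After k=1: 87.1996.
Correction k=2: B_{4}/4! · (f^{(3)}(16) − f^{(3)}(4)) = −1/720 · (0.00174931 − 0.00315918) = 1.95815e-06.
After k=2: 87.1996.
Correction k=3: B_{6}/6! · (f^{(5)}(16) − f^{(5)}(4)) = 1/30240 · (4.06877e-06 − 6.85025e-06) = -9.19803e-11.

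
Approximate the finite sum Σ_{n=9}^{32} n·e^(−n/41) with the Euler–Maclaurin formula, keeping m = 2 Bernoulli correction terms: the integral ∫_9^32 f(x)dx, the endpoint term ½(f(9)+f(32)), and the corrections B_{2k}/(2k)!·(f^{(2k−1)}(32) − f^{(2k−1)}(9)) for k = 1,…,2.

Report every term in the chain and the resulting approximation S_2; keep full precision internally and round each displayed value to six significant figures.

The integral term ∫_9^32 x·e^(−x/41) dx = 274.626.
Endpoint term: (f(9) + f(32))/2 = (7.22619 + 14.6618)/2 = 10.9440.
Integral + boundary = 285.570.
k=1: B_{2}/(2)! × [f^{(1)}(32) − f^{(1)}(9)] = 1/12 × (0.100577 − 0.626662) = -0.0438404.
After k=1: 285.526.
k=2: B_{4}/(4)! × [f^{(3)}(32) − f^{(3)}(9)] = −1/720 × (0.000604962 − 0.00132807) = 1.00431e-06.

S_2 ≈ 285.526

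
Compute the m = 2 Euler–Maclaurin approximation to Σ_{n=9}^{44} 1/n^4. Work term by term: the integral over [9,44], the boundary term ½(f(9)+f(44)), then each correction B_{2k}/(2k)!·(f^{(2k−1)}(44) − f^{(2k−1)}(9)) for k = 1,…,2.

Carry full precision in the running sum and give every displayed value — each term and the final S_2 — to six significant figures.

S_2 ≈ 0.000535284

∫_9^44 1/x^4 dx evaluates to 0.000453334.
Endpoint term: (f(9) + f(44))/2 = (0.000152416 + 2.66802e-07)/2 = 7.63413e-05.
So far: 0.000529676.
Order-1 term: 1/12 · (-2.42547e-08 − (-6.77404e-05)) = 5.64301e-06.
After k=1: 0.000535319.
Order-2 term: −1/720 · (-3.75848e-10 − (-2.50890e-05)) = -3.48453e-08.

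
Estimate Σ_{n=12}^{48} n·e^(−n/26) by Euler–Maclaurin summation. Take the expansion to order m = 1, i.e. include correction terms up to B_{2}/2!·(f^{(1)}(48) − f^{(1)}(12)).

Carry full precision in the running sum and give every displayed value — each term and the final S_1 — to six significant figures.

S_1 ≈ 326.590

The integral term ∫_12^48 x·e^(−x/26) dx = 319.059.
Endpoint term: (f(12) + f(48))/2 = (7.56376 + 7.57647)/2 = 7.57011.
Integral + boundary = 326.629.
k=1: B_{2}/(2)! × [f^{(1)}(48) − f^{(1)}(12)] = 1/12 × (-0.133560 − 0.339399) = -0.0394132.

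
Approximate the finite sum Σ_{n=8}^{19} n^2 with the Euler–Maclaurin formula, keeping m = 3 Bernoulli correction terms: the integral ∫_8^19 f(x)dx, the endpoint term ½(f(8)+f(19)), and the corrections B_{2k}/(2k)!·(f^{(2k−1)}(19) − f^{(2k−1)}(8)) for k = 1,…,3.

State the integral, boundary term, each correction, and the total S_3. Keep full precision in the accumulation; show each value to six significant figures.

S_3 ≈ 2330.00

The integral term ∫_8^19 x^2 dx = 2115.67.
Boundary: ½(f(8) + f(19)) = ½(64.0000 + 361.000) = 212.500.
Running total after boundary: 2328.17.
Correction k=1: B_{2}/2! · (f^{(1)}(19) − f^{(1)}(8)) = 1/12 · (38.0000 − 16.0000) = 1.83333.
After k=1: 2330.00.
Correction k=2: B_{4}/4! · (f^{(3)}(19) − f^{(3)}(8)) = −1/720 · (0.00000 − 0.00000) = 0.00000.
After k=2: 2330.00.
Correction k=3: B_{6}/6! · (f^{(5)}(19) − f^{(5)}(8)) = 1/30240 · (0.00000 − 0.00000) = 0.00000.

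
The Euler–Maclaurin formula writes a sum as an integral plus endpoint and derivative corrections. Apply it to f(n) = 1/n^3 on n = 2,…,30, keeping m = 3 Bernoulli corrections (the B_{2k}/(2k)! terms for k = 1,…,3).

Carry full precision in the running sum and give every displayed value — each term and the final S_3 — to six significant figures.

S_3 ≈ 0.201611

The integral term ∫_2^30 1/x^3 dx = 0.124444.
Boundary: ½(f(2) + f(30)) = ½(0.125000 + 3.70370e-05) = 0.0625185.
Integral + boundary = 0.186963.
Correction k=1: B_{2}/2! · (f^{(1)}(30) − f^{(1)}(2)) = 1/12 · (-3.70370e-06 − (-0.187500)) = 0.0156247.
Running total after k=1: 0.202588.
Correction k=2: B_{4}/4! · (f^{(3)}(30) − f^{(3)}(2)) = −1/720 · (-8.23045e-08 − (-0.937500)) = -0.00130208.
Running total after k=2: 0.201286.
Correction k=3: B_{6}/6! · (f^{(5)}(30) − f^{(5)}(2)) = 1/30240 · (-3.84088e-09 − (-9.84375)) = 0.000325521.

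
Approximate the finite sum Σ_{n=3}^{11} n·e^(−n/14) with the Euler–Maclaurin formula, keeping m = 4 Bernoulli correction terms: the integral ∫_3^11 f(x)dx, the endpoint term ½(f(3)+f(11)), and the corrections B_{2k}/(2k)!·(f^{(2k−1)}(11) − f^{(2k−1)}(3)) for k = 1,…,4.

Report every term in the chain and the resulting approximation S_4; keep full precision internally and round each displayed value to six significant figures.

∫_3^11 x·e^(−x/14) dx evaluates to 32.5661.
Boundary: ½(f(3) + f(11)) = ½(2.42135 + 5.01373) = 3.71754.
So far: 36.2837.
k=1: B_{2}/(2)! × [f^{(1)}(11) − f^{(1)}(3)] = 1/12 × (0.0976701 − 0.634164) = -0.0447078.
Running total after k=1: 36.2390.
k=2: B_{4}/(4)! × [f^{(3)}(11) − f^{(3)}(3)] = −1/720 × (0.00514928 − 0.0114714) = 8.78076e-06.
Running total after k=2: 36.2390.
k=3: B_{6}/(6)! × [f^{(5)}(11) − f^{(5)}(3)] = 1/30240 × (5.00012e-05 − 0.000100548) = -1.67151e-09.
Running total after k=3: 36.2390.
k=4: B_{8}/(8)! × [f^{(7)}(11) − f^{(7)}(3)] = −1/1209600 × (3.76176e-07 − 7.27385e-07) = 2.90351e-13.

S_4 ≈ 36.2390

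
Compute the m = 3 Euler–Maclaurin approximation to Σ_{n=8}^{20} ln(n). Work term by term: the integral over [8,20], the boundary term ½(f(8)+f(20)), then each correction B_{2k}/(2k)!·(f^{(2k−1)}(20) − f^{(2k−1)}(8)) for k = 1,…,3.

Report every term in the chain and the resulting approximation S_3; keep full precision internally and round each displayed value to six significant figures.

Integral: ∫_8^20 ln(x) dx = 31.2791.
½[f(8) + f(20)] = ½[2.07944 + 2.99573] = 2.53759.
Running total after boundary: 33.8167.
Order-1 term: 1/12 · (0.0500000 − 0.125000) = -0.00625000.
After k=1: 33.8105.
Order-2 term: −1/720 · (0.000250000 − 0.00390625) = 5.07812e-06.
After k=2: 33.8105.
Order-3 term: 1/30240 · (7.50000e-06 − 0.000732422) = -2.39723e-08.

S_3 ≈ 33.8105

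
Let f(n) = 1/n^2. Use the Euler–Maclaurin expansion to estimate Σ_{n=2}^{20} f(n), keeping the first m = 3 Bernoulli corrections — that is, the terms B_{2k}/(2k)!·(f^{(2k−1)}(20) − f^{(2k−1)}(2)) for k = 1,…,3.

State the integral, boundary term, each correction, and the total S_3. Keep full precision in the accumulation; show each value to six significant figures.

∫_2^20 1/x^2 dx evaluates to 0.450000.
½[f(2) + f(20)] = ½[0.250000 + 0.00250000] = 0.126250.
Integral + boundary = 0.576250.
Correction k=1: B_{2}/2! · (f^{(1)}(20) − f^{(1)}(2)) = 1/12 · (-0.000250000 − (-0.250000)) = 0.0208125.
After k=1: 0.597063.
Correction k=2: B_{4}/4! · (f^{(3)}(20) − f^{(3)}(2)) = −1/720 · (-7.50000e-06 − (-0.750000)) = -0.00104166.
After k=2: 0.596021.
Correction k=3: B_{6}/6! · (f^{(5)}(20) − f^{(5)}(2)) = 1/30240 · (-5.62500e-07 − (-5.62500)) = 0.000186012.

S_3 ≈ 0.596207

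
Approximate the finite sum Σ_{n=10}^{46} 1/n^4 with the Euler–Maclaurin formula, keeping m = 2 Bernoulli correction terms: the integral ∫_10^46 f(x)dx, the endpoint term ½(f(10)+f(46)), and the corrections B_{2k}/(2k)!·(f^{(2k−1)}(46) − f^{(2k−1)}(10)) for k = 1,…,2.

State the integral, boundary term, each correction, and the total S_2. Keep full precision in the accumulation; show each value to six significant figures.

S_2 ≈ 0.000383335

Integral: ∫_10^46 1/x^4 dx = 0.000329909.
Endpoint term: (f(10) + f(46))/2 = (0.000100000 + 2.23341e-07)/2 = 5.01117e-05.
So far: 0.000380020.
Correction k=1: B_{2}/2! · (f^{(1)}(46) − f^{(1)}(10)) = 1/12 · (-1.94210e-08 − (-4.00000e-05)) = 3.33171e-06.
After k=1: 0.000383352.
Correction k=2: B_{4}/4! · (f^{(3)}(46) − f^{(3)}(10)) = −1/720 · (-2.75345e-10 − (-1.20000e-05)) = -1.66663e-08.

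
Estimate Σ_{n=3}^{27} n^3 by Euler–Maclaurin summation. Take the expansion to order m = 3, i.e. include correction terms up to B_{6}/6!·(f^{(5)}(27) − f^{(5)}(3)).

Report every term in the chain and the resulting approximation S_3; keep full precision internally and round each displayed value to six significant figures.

Integral: ∫_3^27 x^3 dx = 132840.
½[f(3) + f(27)] = ½[27.0000 + 19683.0] = 9855.00.
Integral + boundary = 142695.
Order-1 term: 1/12 · (2187.00 − 27.0000) = 180.000.
Running total after k=1: 142875.
Order-2 term: −1/720 · (6.00000 − 6.00000) = 0.00000.
Running total after k=2: 142875.
Order-3 term: 1/30240 · (0.00000 − 0.00000) = 0.00000.

S_3 ≈ 142875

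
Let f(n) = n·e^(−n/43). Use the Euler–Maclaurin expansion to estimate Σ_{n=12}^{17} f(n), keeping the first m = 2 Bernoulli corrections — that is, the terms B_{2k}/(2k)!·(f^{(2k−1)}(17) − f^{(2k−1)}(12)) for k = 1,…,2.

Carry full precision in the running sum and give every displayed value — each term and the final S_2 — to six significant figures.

S_2 ≈ 61.8554

Integral: ∫_12^17 x·e^(−x/43) dx = 51.6038.
Boundary: ½(f(12) + f(17)) = ½(9.07785 + 11.4486) = 10.2632.
So far: 61.8670.
k=1: B_{2}/(2)! × [f^{(1)}(17) − f^{(1)}(12)] = 1/12 × (0.407199 − 0.545374) = -0.0115146.
Running total after k=1: 61.8554.
k=2: B_{4}/(4)! × [f^{(3)}(17) − f^{(3)}(12)] = −1/720 × (0.000948669 − 0.00111322) = 2.28546e-07.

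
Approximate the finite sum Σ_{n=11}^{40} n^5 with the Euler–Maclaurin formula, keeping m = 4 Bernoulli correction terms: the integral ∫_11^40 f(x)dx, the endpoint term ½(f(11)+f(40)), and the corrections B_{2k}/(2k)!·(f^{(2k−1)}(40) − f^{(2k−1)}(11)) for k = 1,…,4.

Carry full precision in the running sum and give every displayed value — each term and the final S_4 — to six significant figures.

S_4 ≈ 7.34712e+08

Integral: ∫_11^40 x^5 dx = 6.82371e+08.
Boundary: ½(f(11) + f(40)) = ½(161051 + 1.02400e+08) = 5.12805e+07.
Integral + boundary = 7.33652e+08.
k=1: B_{2}/(2)! × [f^{(1)}(40) − f^{(1)}(11)] = 1/12 × (1.28000e+07 − 73205.0) = 1.06057e+06.
After k=1: 7.34712e+08.
k=2: B_{4}/(4)! × [f^{(3)}(40) − f^{(3)}(11)] = −1/720 × (96000.0 − 7260.00) = -123.250.
After k=2: 7.34712e+08.
k=3: B_{6}/(6)! × [f^{(5)}(40) − f^{(5)}(11)] = 1/30240 × (120.000 − 120.000) = 0.00000.
After k=3: 7.34712e+08.
k=4: B_{8}/(8)! × [f^{(7)}(40) − f^{(7)}(11)] = −1/1209600 × (0.00000 − 0.00000) = 0.00000.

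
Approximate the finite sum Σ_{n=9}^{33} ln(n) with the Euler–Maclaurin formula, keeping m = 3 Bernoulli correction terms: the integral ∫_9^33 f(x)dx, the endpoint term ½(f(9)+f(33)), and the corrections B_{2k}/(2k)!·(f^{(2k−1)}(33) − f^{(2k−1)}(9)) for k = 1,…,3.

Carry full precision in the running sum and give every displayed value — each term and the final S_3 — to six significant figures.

Integral: ∫_9^33 ln(x) dx = 71.6097.
Endpoint term: (f(9) + f(33))/2 = (2.19722 + 3.49651)/2 = 2.84687.
So far: 74.4566.
k=1: B_{2}/(2)! × [f^{(1)}(33) − f^{(1)}(9)] = 1/12 × (0.0303030 − 0.111111) = -0.00673401.
After k=1: 74.4499.
k=2: B_{4}/(4)! × [f^{(3)}(33) − f^{(3)}(9)] = −1/720 × (5.56529e-05 − 0.00274348) = 3.73310e-06.
After k=2: 74.4499.
k=3: B_{6}/(6)! × [f^{(5)}(33) − f^{(5)}(9)] = 1/30240 × (6.13256e-07 − 0.000406442) = -1.34203e-08.

S_3 ≈ 74.4499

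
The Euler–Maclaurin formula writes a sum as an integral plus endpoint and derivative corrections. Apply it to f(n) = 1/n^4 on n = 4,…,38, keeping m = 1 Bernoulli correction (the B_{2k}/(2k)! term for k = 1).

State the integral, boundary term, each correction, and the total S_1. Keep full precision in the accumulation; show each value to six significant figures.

S_1 ≈ 0.00748114

∫_4^38 1/x^4 dx evaluates to 0.00520226.
½[f(4) + f(38)] = ½[0.00390625 + 4.79585e-07] = 0.00195336.
Running total after boundary: 0.00715562.
k=1: B_{2}/(2)! × [f^{(1)}(38) − f^{(1)}(4)] = 1/12 × (-5.04826e-08 − (-0.00390625)) = 0.000325517.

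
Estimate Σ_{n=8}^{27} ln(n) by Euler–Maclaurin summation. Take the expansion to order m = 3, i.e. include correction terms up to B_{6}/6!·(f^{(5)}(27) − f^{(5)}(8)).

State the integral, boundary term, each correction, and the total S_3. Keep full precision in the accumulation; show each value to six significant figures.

S_3 ≈ 56.0324

Integral: ∫_8^27 ln(x) dx = 53.3521.
½[f(8) + f(27)] = ½[2.07944 + 3.29584] = 2.68764.
Running total after boundary: 56.0397.
k=1: B_{2}/(2)! × [f^{(1)}(27) − f^{(1)}(8)] = 1/12 × (0.0370370 − 0.125000) = -0.00733025.
Running total after k=1: 56.0324.
k=2: B_{4}/(4)! × [f^{(3)}(27) − f^{(3)}(8)] = −1/720 × (0.000101611 − 0.00390625) = 5.28422e-06.
Running total after k=2: 56.0324.
k=3: B_{6}/(6)! × [f^{(5)}(27) − f^{(5)}(8)] = 1/30240 × (1.67260e-06 − 0.000732422) = -2.41650e-08.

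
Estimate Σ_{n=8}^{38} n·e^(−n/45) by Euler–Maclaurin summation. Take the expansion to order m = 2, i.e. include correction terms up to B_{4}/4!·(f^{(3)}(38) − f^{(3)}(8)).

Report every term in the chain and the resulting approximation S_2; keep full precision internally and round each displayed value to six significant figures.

S_2 ≈ 402.726

∫_8^38 x·e^(−x/45) dx evaluates to 391.263.
Endpoint term: (f(8) + f(38))/2 = (6.69703 + 16.3323)/2 = 11.5146.
So far: 402.778.
Order-1 term: 1/12 · (0.0668572 − 0.688306) = -0.0517874.
Running total after k=1: 402.726.
Order-2 term: −1/720 · (0.000457506 − 0.00116670) = 9.84988e-07.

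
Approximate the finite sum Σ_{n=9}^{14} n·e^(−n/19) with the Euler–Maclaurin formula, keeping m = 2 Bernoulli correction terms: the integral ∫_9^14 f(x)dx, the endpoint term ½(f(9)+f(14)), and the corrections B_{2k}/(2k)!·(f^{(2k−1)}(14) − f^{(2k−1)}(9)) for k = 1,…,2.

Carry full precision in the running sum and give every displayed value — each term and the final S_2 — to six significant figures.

S_2 ≈ 37.3176

The integral term ∫_9^14 x·e^(−x/19) dx = 31.1819.
½[f(9) + f(14)] = ½[5.60433 + 6.70072] = 6.15253.
Integral + boundary = 37.3344.
Correction k=1: B_{2}/2! · (f^{(1)}(14) − f^{(1)}(9)) = 1/12 · (0.125953 − 0.327739) = -0.0168155.
Partial sum through k=1: 37.3176.
Correction k=2: B_{4}/4! · (f^{(3)}(14) − f^{(3)}(9)) = −1/720 · (0.00300055 − 0.00435775) = 1.88499e-06.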